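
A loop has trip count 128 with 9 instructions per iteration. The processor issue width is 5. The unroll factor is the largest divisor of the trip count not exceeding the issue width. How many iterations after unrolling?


Largest divisor of 128 <= 5 is 4
New iterations = 128 / 4 = 32

32


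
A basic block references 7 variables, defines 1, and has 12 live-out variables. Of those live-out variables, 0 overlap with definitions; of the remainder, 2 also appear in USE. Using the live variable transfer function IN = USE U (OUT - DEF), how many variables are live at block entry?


OUT - DEF: 12 - 0 = 12
|IN| = |USE| + |OUT - DEF| - |USE ∩ (OUT - DEF)| = 7 + 12 - 2 = 17

17


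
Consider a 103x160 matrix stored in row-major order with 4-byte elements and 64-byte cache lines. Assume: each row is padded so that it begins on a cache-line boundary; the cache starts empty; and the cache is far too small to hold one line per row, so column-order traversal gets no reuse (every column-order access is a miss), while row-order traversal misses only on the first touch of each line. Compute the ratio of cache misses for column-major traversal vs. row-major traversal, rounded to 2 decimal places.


Each row occupies 160 * 4 = 640 bytes and starts on a line boundary, so it spans ceil(640 / 64) = 10 cache lines.
Row-major traversal misses (one per line touched): 103 * ceil(160 * 4 / 64) = 1030
Column-major traversal misses (no reuse, every access misses): 103 * 160 = 16480
Ratio = 16480 / 1030 = 16.0

16.0


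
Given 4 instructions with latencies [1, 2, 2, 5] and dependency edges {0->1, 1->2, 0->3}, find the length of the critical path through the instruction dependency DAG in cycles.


Compute longest path through dependency graph: dist(Ik) = max over predecessors of dist + latency(Ik).
dist(I0) = latency 1 = 1
dist(I1) = dist(I0) + 2 = 1 + 2 = 3
dist(I2) = dist(I1) + 2 = 3 + 2 = 5
dist(I3) = dist(I0) + 5 = 1 + 5 = 6
Critical path = max dist = 6

6


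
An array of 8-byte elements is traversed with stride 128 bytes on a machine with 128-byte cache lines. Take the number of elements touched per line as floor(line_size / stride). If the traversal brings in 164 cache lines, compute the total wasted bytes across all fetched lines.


Elements per line = floor(128 / 128) = 1
Bytes used per line = 1 * 8 = 8
Wasted per line = 128 - 8 = 120
Total wasted = 120 * 164 = 19680

19680


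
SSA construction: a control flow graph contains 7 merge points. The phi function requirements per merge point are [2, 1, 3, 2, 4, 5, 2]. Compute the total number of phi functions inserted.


Total phi functions = sum of phi functions at each join node
= 2 + 1 + 3 + 2 + 4 + 5 + 2 = 19

19


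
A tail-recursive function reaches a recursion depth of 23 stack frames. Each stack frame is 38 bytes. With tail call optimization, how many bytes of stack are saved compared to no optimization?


Without TCO: 23 * 38 = 874 bytes
With TCO: reuse 1 frame = 38 bytes
Savings = 874 - 38 = 836

836


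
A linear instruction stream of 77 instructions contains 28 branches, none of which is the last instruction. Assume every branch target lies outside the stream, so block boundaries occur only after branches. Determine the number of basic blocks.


With no in-sequence branch targets, the leaders are the first instruction plus the instruction after each branch.
Number of basic blocks = branches + 1
= 28 + 1 = 29

29


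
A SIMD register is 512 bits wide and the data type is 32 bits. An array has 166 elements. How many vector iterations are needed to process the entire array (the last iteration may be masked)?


Width = 512 / 32 = 16 elements per vector op
Iterations = ceil(166 / 16) = 11

11


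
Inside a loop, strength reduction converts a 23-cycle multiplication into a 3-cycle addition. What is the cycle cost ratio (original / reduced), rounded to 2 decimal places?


Ratio = mult_cost / add_cost = 23 / 3 = 7.67

7.67


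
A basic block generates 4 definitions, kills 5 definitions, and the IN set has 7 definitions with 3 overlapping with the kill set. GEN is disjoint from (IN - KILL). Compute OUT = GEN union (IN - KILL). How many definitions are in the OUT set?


IN - KILL: 7 - 3 = 4 surviving definitions
OUT = GEN + surviving = 4 + 4 = 8

8


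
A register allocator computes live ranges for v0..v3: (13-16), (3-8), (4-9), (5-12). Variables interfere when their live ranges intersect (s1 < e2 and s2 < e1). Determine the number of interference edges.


Check all pairs for overlapping intervals.
Two intervals (s1,e1) and (s2,e2) overlap if s1 < e2 and s2 < e1.
v0 (13-16) vs v1..v3: overlaps none -> 0
v1 (3-8) vs v2..v3: overlaps v2, v3 -> 2
v2 (4-9) vs v3: overlaps v3 -> 1
Total overlapping pairs = 0 + 2 + 1 = 3

3


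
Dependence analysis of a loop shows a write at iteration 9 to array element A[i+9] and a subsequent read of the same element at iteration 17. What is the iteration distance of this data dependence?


Distance = read iteration - write iteration
= 17 - 9 = 8

8


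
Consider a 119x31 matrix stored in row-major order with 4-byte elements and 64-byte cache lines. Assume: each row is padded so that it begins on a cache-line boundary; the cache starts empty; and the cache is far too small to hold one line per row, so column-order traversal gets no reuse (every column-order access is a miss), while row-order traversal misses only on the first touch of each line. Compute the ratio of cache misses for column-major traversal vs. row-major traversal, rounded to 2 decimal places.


Each row occupies 31 * 4 = 124 bytes and starts on a line boundary, so it spans ceil(124 / 64) = 2 cache lines.
Row-major traversal misses (one per line touched): 119 * ceil(31 * 4 / 64) = 238
Column-major traversal misses (no reuse, every access misses): 119 * 31 = 3689
Ratio = 3689 / 238 = 15.5

15.5


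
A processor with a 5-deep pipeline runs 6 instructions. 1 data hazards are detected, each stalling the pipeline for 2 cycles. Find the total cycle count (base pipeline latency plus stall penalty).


Base cycles = 5 + 6 - 1 = 10
Total stalls = 1 * 2 = 2
Total = 10 + 2 = 12

12


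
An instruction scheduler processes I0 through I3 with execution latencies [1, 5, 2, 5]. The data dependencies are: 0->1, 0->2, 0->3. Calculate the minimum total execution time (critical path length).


Compute longest path through dependency graph: dist(Ik) = max over predecessors of dist + latency(Ik).
dist(I0) = latency 1 = 1
dist(I1) = dist(I0) + 5 = 1 + 5 = 6
dist(I2) = dist(I0) + 2 = 1 + 2 = 3
dist(I3) = dist(I0) + 5 = 1 + 5 = 6
Critical path = max dist = 6

6


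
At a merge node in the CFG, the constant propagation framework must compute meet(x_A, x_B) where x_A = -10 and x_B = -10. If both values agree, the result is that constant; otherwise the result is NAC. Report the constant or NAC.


Meet operation: if both paths give the same constant, result is that constant; if they differ, result is NAC (not-a-constant).
Path A: -10, Path B: -10 -> equal
Result: constant -> -10

-10


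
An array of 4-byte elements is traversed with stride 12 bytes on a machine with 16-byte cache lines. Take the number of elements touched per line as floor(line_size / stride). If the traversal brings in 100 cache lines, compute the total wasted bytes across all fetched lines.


Elements per line = floor(16 / 12) = 1
Bytes used per line = 1 * 4 = 4
Wasted per line = 16 - 4 = 12
Total wasted = 12 * 100 = 1200

1200


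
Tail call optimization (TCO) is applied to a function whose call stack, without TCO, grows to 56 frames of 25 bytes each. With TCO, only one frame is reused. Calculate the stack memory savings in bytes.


Without TCO: 56 * 25 = 1400 bytes
With TCO: reuse 1 frame = 25 bytes
Savings = 1400 - 25 = 1375

1375


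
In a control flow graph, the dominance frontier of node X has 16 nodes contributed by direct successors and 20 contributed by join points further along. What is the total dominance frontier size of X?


DF(X) = direct successor contributions + join point contributions
= 16 + 20 = 36

36


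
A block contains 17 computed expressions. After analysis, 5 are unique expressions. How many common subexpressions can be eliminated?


CSE count = total expressions - unique expressions
= 17 - 5 = 12

12


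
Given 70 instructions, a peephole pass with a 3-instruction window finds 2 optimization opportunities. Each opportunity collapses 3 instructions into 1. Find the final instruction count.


Each match removes 2 instructions.
Total removed = 2 * 2 = 4
Remaining = 70 - 4 = 66

66


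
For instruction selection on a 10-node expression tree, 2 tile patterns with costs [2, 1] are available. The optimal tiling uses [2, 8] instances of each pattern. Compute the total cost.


Total cost = sum(count_i * cost_i)
= 2*2 + 8*1
= 12

12


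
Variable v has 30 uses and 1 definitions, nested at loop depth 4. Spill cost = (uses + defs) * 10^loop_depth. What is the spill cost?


uses + defs = 30 + 1 = 31
10^4 = 10000
Spill cost = 31 * 10000 = 310000

310000


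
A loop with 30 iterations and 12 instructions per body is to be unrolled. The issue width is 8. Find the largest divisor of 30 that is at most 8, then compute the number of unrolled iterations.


Largest divisor of 30 <= 8 is 6
New iterations = 30 / 6 = 5

5


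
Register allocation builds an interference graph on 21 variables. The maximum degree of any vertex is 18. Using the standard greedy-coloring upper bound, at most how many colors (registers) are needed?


Greedy coloring never needs more than (max_degree + 1) colors: when coloring a vertex, at most max_degree neighbors are already colored.
Upper bound = 18 + 1 = 19

19


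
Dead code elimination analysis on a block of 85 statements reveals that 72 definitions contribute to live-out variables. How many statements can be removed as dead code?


Dead code = total statements - live definitions
= 85 - 72 = 13

13


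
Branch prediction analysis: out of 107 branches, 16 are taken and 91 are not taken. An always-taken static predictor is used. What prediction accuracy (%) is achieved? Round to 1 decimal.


Predictor: always-taken
Correct predictions = 16
Accuracy = 16 / 107 * 100 = 15.0%

15.0


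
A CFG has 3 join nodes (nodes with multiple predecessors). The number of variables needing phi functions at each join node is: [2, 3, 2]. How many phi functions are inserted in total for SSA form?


Total phi functions = sum of phi functions at each join node
= 2 + 3 + 2 = 7

7


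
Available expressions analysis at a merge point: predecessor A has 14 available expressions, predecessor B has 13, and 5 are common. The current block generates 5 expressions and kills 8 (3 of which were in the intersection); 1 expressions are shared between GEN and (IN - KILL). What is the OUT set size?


IN = intersection of predecessors = 5
IN - KILL = 5 - 3 = 2
|OUT| = |GEN| + |IN - KILL| - |GEN ∩ (IN - KILL)| = 5 + 2 - 1 = 6

6


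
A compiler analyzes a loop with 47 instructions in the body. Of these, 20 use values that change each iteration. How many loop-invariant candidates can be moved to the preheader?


Invariant candidates = total - loop-dependent
= 47 - 20 = 27

27


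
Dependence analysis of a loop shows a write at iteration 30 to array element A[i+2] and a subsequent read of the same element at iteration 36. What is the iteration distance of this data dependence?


Distance = read iteration - write iteration
= 36 - 30 = 6

6


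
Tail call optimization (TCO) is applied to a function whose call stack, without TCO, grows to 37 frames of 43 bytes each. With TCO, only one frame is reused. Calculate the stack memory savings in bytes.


Without TCO: 37 * 43 = 1591 bytes
With TCO: reuse 1 frame = 43 bytes
Savings = 1591 - 43 = 1548

1548


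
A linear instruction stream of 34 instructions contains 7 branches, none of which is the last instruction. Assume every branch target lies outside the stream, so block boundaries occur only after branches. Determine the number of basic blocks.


With no in-sequence branch targets, the leaders are the first instruction plus the instruction after each branch.
Number of basic blocks = branches + 1
= 7 + 1 = 8

8


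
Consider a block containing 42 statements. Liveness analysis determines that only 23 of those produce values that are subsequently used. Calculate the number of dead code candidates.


Dead code = total statements - live definitions
= 42 - 23 = 19

19


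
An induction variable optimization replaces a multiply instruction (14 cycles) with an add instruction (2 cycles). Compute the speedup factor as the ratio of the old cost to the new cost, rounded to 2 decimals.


Ratio = mult_cost / add_cost = 14 / 2 = 7.0

7.0


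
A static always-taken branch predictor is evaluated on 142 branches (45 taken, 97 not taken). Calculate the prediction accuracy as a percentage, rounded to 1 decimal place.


Predictor: always-taken
Correct predictions = 45
Accuracy = 45 / 142 * 100 = 31.7%

31.7


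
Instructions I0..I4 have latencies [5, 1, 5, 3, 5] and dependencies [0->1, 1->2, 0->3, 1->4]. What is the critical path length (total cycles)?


Compute longest path through dependency graph: dist(Ik) = max over predecessors of dist + latency(Ik).
dist(I0) = latency 5 = 5
dist(I1) = dist(I0) + 1 = 5 + 1 = 6
dist(I2) = dist(I1) + 5 = 6 + 5 = 11
dist(I3) = dist(I0) + 3 = 5 + 3 = 8
dist(I4) = dist(I1) + 5 = 6 + 5 = 11
Critical path = max dist = 11

11


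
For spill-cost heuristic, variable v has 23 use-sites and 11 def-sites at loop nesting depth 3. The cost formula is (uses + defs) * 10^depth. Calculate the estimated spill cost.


uses + defs = 23 + 11 = 34
10^3 = 1000
Spill cost = 34 * 1000 = 34000

34000


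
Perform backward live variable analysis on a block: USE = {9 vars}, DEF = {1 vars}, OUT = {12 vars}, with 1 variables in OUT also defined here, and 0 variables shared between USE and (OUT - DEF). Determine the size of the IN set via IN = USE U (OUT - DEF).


OUT - DEF: 12 - 1 = 11
|IN| = |USE| + |OUT - DEF| - |USE ∩ (OUT - DEF)| = 9 + 11 - 0 = 20

20


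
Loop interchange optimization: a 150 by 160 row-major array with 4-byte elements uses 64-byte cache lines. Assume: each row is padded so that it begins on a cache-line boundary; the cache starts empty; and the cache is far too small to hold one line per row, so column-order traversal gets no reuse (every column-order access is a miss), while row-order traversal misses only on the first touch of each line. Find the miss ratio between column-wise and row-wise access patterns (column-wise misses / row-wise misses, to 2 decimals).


Each row occupies 160 * 4 = 640 bytes and starts on a line boundary, so it spans ceil(640 / 64) = 10 cache lines.
Row-major traversal misses (one per line touched): 150 * ceil(160 * 4 / 64) = 1500
Column-major traversal misses (no reuse, every access misses): 150 * 160 = 24000
Ratio = 24000 / 1500 = 16.0

16.0


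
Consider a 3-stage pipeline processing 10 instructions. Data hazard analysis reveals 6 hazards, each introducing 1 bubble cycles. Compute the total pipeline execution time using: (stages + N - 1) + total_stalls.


Base cycles = 3 + 10 - 1 = 12
Total stalls = 6 * 1 = 6
Total = 12 + 6 = 18

18


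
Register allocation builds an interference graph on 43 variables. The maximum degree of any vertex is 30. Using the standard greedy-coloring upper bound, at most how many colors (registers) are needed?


Greedy coloring never needs more than (max_degree + 1) colors: when coloring a vertex, at most max_degree neighbors are already colored.
Upper bound = 30 + 1 = 31

31


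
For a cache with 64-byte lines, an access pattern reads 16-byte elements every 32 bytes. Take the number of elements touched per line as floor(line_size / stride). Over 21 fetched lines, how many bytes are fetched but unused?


Elements per line = floor(64 / 32) = 2
Bytes used per line = 2 * 16 = 32
Wasted per line = 64 - 32 = 32
Total wasted = 32 * 21 = 672

672


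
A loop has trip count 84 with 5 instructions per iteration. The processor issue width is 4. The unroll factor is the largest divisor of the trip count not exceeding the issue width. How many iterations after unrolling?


Largest divisor of 84 <= 4 is 4
New iterations = 84 / 4 = 21

21


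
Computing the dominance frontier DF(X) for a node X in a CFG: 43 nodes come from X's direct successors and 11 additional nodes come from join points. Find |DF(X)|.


DF(X) = direct successor contributions + join point contributions
= 43 + 11 = 54

54


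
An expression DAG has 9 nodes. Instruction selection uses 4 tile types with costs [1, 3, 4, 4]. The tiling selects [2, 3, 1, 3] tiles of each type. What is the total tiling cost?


Total cost = sum(count_i * cost_i)
= 2*1 + 3*3 + 1*4 + 3*4
= 27

27


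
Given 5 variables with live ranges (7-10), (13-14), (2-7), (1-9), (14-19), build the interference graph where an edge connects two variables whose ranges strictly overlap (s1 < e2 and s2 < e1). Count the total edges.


Check all pairs for overlapping intervals.
Two intervals (s1,e1) and (s2,e2) overlap if s1 < e2 and s2 < e1.
v0 (7-10) vs v1..v4: overlaps v3 -> 1
v1 (13-14) vs v2..v4: overlaps none -> 0
v2 (2-7) vs v3..v4: overlaps v3 -> 1
v3 (1-9) vs v4: overlaps none -> 0
Total overlapping pairs = 1 + 0 + 1 + 0 = 2

2


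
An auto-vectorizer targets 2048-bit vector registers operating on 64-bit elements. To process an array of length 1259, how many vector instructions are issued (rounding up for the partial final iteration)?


Width = 2048 / 64 = 32 elements per vector op
Iterations = ceil(1259 / 32) = 40

40


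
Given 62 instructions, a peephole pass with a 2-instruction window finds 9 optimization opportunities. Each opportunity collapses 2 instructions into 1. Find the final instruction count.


Each match removes 1 instructions.
Total removed = 9 * 1 = 9
Remaining = 62 - 9 = 53

53


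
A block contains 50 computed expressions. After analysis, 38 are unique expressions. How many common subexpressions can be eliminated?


CSE count = total expressions - unique expressions
= 50 - 38 = 12

12


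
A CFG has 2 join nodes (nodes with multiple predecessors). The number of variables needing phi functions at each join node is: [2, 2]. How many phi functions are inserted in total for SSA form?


Total phi functions = sum of phi functions at each join node
= 2 + 2 = 4

4


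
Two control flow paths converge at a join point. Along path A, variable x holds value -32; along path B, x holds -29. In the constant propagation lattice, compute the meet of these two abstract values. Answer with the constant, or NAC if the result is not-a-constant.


Meet operation: if both paths give the same constant, result is that constant; if they differ, result is NAC (not-a-constant).
Path A: -32, Path B: -29 -> differ
Result: not-a-constant -> NAC

NAC


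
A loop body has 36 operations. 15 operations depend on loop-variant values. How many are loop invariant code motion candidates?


Invariant candidates = total - loop-dependent
= 36 - 15 = 21

21


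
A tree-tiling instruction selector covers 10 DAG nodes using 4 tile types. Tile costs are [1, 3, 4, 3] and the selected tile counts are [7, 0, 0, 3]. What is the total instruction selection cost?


Total cost = sum(count_i * cost_i)
= 7*1 + 0*3 + 0*4 + 3*3
= 16

16


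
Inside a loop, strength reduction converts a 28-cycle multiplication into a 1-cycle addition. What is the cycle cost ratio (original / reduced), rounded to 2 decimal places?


Ratio = mult_cost / add_cost = 28 / 1 = 28.0

28.0


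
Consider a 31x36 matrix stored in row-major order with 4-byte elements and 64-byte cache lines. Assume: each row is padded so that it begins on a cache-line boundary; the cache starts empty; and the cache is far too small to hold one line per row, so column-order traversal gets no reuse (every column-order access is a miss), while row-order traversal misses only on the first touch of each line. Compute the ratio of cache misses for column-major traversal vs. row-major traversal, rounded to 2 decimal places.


Each row occupies 36 * 4 = 144 bytes and starts on a line boundary, so it spans ceil(144 / 64) = 3 cache lines.
Row-major traversal misses (one per line touched): 31 * ceil(36 * 4 / 64) = 93
Column-major traversal misses (no reuse, every access misses): 31 * 36 = 1116
Ratio = 1116 / 93 = 12.0

12.0


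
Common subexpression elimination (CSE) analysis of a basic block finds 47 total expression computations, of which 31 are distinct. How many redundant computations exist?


CSE count = total expressions - unique expressions
= 47 - 31 = 16

16


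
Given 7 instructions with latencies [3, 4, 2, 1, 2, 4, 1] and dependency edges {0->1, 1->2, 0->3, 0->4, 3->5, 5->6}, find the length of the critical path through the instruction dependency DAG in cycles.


Compute longest path through dependency graph: dist(Ik) = max over predecessors of dist + latency(Ik).
dist(I0) = latency 3 = 3
dist(I1) = dist(I0) + 4 = 3 + 4 = 7
dist(I2) = dist(I1) + 2 = 7 + 2 = 9
dist(I3) = dist(I0) + 1 = 3 + 1 = 4
dist(I4) = dist(I0) + 2 = 3 + 2 = 5
dist(I5) = dist(I3) + 4 = 4 + 4 = 8
dist(I6) = dist(I5) + 1 = 8 + 1 = 9
Critical path = max dist = 9

9


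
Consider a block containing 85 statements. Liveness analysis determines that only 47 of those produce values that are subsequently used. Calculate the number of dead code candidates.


Dead code = total statements - live definitions
= 85 - 47 = 38

38


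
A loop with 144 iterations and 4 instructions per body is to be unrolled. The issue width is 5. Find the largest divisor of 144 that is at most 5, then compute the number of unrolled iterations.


Largest divisor of 144 <= 5 is 4
New iterations = 144 / 4 = 36

36


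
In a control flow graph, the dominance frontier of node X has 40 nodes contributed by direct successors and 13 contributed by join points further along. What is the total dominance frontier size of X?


DF(X) = direct successor contributions + join point contributions
= 40 + 13 = 53

53


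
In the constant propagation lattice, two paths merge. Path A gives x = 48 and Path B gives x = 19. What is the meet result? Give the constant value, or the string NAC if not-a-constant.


Meet operation: if both paths give the same constant, result is that constant; if they differ, result is NAC (not-a-constant).
Path A: 48, Path B: 19 -> differ
Result: not-a-constant -> NAC

NAC


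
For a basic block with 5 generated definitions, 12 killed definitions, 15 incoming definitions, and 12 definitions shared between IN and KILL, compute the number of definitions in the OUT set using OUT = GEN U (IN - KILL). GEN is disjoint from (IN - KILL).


IN - KILL: 15 - 12 = 3 surviving definitions
OUT = GEN + surviving = 5 + 3 = 8

8


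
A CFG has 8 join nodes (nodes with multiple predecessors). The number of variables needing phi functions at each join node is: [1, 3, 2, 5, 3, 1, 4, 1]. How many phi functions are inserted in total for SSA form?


Total phi functions = sum of phi functions at each join node
= 1 + 3 + 2 + 5 + 3 + 1 + 4 + 1 = 20

20


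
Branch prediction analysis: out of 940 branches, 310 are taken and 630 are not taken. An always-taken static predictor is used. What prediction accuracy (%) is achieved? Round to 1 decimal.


Predictor: always-taken
Correct predictions = 310
Accuracy = 310 / 940 * 100 = 33.0%

33.0


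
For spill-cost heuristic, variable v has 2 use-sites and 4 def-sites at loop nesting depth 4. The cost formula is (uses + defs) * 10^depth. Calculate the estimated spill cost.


uses + defs = 2 + 4 = 6
10^4 = 10000
Spill cost = 6 * 10000 = 60000

60000


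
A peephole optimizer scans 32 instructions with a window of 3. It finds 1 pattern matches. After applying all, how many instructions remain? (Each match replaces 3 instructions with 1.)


Each match removes 2 instructions.
Total removed = 1 * 2 = 2
Remaining = 32 - 2 = 30

30


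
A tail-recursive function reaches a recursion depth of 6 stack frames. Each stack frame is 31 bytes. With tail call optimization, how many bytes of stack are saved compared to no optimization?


Without TCO: 6 * 31 = 186 bytes
With TCO: reuse 1 frame = 31 bytes
Savings = 186 - 31 = 155

155


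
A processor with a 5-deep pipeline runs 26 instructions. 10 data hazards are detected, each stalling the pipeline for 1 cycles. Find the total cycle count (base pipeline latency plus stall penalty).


Base cycles = 5 + 26 - 1 = 30
Total stalls = 10 * 1 = 10
Total = 30 + 10 = 40

40


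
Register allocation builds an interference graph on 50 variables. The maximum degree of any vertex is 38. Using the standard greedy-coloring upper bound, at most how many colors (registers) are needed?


Greedy coloring never needs more than (max_degree + 1) colors: when coloring a vertex, at most max_degree neighbors are already colored.
Upper bound = 38 + 1 = 39

39


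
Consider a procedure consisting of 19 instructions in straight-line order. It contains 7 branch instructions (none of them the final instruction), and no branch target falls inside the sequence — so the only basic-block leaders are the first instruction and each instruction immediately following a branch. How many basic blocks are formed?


With no in-sequence branch targets, the leaders are the first instruction plus the instruction after each branch.
Number of basic blocks = branches + 1
= 7 + 1 = 8

8


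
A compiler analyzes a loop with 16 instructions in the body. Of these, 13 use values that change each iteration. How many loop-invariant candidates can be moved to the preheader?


Invariant candidates = total - loop-dependent
= 16 - 13 = 3

3


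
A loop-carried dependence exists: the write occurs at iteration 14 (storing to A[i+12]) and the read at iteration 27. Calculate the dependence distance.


Distance = read iteration - write iteration
= 27 - 14 = 13

13


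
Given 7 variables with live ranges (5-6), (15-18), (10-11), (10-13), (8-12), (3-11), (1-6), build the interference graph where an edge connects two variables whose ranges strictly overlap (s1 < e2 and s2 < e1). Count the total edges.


Check all pairs for overlapping intervals.
Two intervals (s1,e1) and (s2,e2) overlap if s1 < e2 and s2 < e1.
v0 (5-6) vs v1..v6: overlaps v5, v6 -> 2
v1 (15-18) vs v2..v6: overlaps none -> 0
v2 (10-11) vs v3..v6: overlaps v3, v4, v5 -> 3
v3 (10-13) vs v4..v6: overlaps v4, v5 -> 2
v4 (8-12) vs v5..v6: overlaps v5 -> 1
v5 (3-11) vs v6: overlaps v6 -> 1
Total overlapping pairs = 2 + 0 + 3 + 2 + 1 + 1 = 9

9


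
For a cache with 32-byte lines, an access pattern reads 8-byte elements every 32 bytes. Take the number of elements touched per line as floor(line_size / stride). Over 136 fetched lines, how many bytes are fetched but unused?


Elements per line = floor(32 / 32) = 1
Bytes used per line = 1 * 8 = 8
Wasted per line = 32 - 8 = 24
Total wasted = 24 * 136 = 3264

3264


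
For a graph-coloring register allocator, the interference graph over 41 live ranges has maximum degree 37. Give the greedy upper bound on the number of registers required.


Greedy coloring never needs more than (max_degree + 1) colors: when coloring a vertex, at most max_degree neighbors are already colored.
Upper bound = 37 + 1 = 38

38


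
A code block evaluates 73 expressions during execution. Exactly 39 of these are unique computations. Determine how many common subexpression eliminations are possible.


CSE count = total expressions - unique expressions
= 73 - 39 = 34

34


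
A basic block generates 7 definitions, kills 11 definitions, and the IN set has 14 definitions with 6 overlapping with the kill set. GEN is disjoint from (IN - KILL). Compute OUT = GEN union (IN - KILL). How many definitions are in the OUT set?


IN - KILL: 14 - 6 = 8 surviving definitions
OUT = GEN + surviving = 7 + 8 = 15

15


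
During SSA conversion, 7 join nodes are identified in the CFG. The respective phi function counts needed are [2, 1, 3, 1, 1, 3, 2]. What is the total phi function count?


Total phi functions = sum of phi functions at each join node
= 2 + 1 + 3 + 1 + 1 + 3 + 2 = 13

13


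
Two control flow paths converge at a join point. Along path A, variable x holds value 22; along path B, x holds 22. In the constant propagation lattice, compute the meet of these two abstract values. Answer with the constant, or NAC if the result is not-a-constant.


Meet operation: if both paths give the same constant, result is that constant; if they differ, result is NAC (not-a-constant).
Path A: 22, Path B: 22 -> equal
Result: constant -> 22

22


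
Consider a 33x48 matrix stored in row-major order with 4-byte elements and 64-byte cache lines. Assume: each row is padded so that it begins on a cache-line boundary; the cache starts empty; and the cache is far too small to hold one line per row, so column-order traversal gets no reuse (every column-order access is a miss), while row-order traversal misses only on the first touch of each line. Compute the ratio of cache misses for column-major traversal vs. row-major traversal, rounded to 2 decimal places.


Each row occupies 48 * 4 = 192 bytes and starts on a line boundary, so it spans ceil(192 / 64) = 3 cache lines.
Row-major traversal misses (one per line touched): 33 * ceil(48 * 4 / 64) = 99
Column-major traversal misses (no reuse, every access misses): 33 * 48 = 1584
Ratio = 1584 / 99 = 16.0

16.0


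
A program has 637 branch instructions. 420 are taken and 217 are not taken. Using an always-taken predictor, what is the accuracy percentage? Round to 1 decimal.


Predictor: always-taken
Correct predictions = 420
Accuracy = 420 / 637 * 100 = 65.9%

65.9


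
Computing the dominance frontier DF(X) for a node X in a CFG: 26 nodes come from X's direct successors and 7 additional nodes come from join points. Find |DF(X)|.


DF(X) = direct successor contributions + join point contributions
= 26 + 7 = 33

33


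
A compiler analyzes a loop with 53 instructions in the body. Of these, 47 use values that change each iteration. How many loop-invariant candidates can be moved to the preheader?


Invariant candidates = total - loop-dependent
= 53 - 47 = 6

6


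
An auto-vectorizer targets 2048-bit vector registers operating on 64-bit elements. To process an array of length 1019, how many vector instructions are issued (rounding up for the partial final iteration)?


Width = 2048 / 64 = 32 elements per vector op
Iterations = ceil(1019 / 32) = 32

32


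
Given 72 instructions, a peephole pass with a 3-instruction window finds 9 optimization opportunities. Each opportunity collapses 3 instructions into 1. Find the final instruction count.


Each match removes 2 instructions.
Total removed = 9 * 2 = 18
Remaining = 72 - 18 = 54

54


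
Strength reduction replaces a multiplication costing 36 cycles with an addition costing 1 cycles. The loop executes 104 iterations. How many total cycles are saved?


Per-iteration saving = 36 - 1 = 35
Total saved = 104 * 35 = 3640

3640


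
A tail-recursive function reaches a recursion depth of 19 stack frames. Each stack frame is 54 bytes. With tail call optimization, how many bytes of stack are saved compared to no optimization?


Without TCO: 19 * 54 = 1026 bytes
With TCO: reuse 1 frame = 54 bytes
Savings = 1026 - 54 = 972

972


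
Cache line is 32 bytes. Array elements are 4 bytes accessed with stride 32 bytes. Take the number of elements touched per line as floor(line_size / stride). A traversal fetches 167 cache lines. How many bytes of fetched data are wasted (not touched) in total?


Elements per line = floor(32 / 32) = 1
Bytes used per line = 1 * 4 = 4
Wasted per line = 32 - 4 = 28
Total wasted = 28 * 167 = 4676

4676


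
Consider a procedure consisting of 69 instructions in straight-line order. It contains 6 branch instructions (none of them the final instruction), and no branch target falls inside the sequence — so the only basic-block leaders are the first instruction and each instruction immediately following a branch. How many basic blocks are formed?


With no in-sequence branch targets, the leaders are the first instruction plus the instruction after each branch.
Number of basic blocks = branches + 1
= 6 + 1 = 7

7


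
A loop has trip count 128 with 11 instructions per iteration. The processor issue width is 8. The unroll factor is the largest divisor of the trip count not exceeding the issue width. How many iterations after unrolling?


Largest divisor of 128 <= 8 is 8
New iterations = 128 / 8 = 16

16


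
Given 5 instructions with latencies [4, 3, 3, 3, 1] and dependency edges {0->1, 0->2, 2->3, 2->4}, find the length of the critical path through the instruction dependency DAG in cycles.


Compute longest path through dependency graph: dist(Ik) = max over predecessors of dist + latency(Ik).
dist(I0) = latency 4 = 4
dist(I1) = dist(I0) + 3 = 4 + 3 = 7
dist(I2) = dist(I0) + 3 = 4 + 3 = 7
dist(I3) = dist(I2) + 3 = 7 + 3 = 10
dist(I4) = dist(I2) + 1 = 7 + 1 = 8
Critical path = max dist = 10

10


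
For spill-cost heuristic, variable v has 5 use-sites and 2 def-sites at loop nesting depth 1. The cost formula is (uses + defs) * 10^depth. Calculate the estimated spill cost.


uses + defs = 5 + 2 = 7
10^1 = 10
Spill cost = 7 * 10 = 70

70


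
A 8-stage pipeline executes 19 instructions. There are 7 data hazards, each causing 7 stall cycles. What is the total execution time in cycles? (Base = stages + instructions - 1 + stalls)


Base cycles = 8 + 19 - 1 = 26
Total stalls = 7 * 7 = 49
Total = 26 + 49 = 75

75


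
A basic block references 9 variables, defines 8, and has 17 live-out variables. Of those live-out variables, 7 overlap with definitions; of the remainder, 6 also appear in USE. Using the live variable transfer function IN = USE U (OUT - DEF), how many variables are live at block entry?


OUT - DEF: 17 - 7 = 10
|IN| = |USE| + |OUT - DEF| - |USE ∩ (OUT - DEF)| = 9 + 10 - 6 = 13

13


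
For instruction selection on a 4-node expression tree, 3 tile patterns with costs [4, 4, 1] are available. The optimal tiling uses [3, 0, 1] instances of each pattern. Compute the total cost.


Total cost = sum(count_i * cost_i)
= 3*4 + 0*4 + 1*1
= 13

13


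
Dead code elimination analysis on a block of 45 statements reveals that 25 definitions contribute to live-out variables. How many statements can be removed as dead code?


Dead code = total statements - live definitions
= 45 - 25 = 20

20


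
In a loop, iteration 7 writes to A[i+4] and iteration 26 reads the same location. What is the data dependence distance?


Distance = read iteration - write iteration
= 26 - 7 = 19

19


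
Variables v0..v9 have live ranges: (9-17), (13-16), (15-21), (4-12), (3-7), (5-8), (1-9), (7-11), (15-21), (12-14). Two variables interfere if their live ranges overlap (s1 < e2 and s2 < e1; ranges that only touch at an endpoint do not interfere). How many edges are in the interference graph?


Check all pairs for overlapping intervals.
Two intervals (s1,e1) and (s2,e2) overlap if s1 < e2 and s2 < e1.
v0 (9-17) vs v1..v9: overlaps v1, v2, v3, v7, v8, v9 -> 6
v1 (13-16) vs v2..v9: overlaps v2, v8, v9 -> 3
v2 (15-21) vs v3..v9: overlaps v8 -> 1
v3 (4-12) vs v4..v9: overlaps v4, v5, v6, v7 -> 4
v4 (3-7) vs v5..v9: overlaps v5, v6 -> 2
v5 (5-8) vs v6..v9: overlaps v6, v7 -> 2
v6 (1-9) vs v7..v9: overlaps v7 -> 1
v7 (7-11) vs v8..v9: overlaps none -> 0
v8 (15-21) vs v9: overlaps none -> 0
Total overlapping pairs = 6 + 3 + 1 + 4 + 2 + 2 + 1 + 0 + 0 = 19

19


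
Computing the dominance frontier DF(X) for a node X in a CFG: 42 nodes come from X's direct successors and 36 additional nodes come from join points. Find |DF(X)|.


DF(X) = direct successor contributions + join point contributions
= 42 + 36 = 78

78


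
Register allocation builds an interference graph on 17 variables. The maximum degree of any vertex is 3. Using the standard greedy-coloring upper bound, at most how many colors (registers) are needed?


Greedy coloring never needs more than (max_degree + 1) colors: when coloring a vertex, at most max_degree neighbors are already colored.
Upper bound = 3 + 1 = 4

4


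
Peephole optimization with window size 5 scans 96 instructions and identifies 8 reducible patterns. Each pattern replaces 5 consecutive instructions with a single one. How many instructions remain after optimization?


Each match removes 4 instructions.
Total removed = 8 * 4 = 32
Remaining = 96 - 32 = 64

64


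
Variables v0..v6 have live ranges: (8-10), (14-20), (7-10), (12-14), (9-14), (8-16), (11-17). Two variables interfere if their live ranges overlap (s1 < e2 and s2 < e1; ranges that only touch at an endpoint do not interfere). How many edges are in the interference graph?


Check all pairs for overlapping intervals.
Two intervals (s1,e1) and (s2,e2) overlap if s1 < e2 and s2 < e1.
v0 (8-10) vs v1..v6: overlaps v2, v4, v5 -> 3
v1 (14-20) vs v2..v6: overlaps v5, v6 -> 2
v2 (7-10) vs v3..v6: overlaps v4, v5 -> 2
v3 (12-14) vs v4..v6: overlaps v4, v5, v6 -> 3
v4 (9-14) vs v5..v6: overlaps v5, v6 -> 2
v5 (8-16) vs v6: overlaps v6 -> 1
Total overlapping pairs = 3 + 2 + 2 + 3 + 2 + 1 = 13

13


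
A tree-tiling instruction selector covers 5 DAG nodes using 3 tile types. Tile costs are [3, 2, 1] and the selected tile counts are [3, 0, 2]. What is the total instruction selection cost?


Total cost = sum(count_i * cost_i)
= 3*3 + 0*2 + 2*1
= 11

11


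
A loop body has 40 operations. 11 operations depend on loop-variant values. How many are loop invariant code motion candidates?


Invariant candidates = total - loop-dependent
= 40 - 11 = 29

29


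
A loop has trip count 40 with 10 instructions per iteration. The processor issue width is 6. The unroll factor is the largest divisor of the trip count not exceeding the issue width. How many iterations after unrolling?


Largest divisor of 40 <= 6 is 5
New iterations = 40 / 5 = 8

8


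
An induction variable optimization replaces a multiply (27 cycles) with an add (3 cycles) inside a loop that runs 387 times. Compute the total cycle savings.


Per-iteration saving = 27 - 3 = 24
Total saved = 387 * 24 = 9288

9288


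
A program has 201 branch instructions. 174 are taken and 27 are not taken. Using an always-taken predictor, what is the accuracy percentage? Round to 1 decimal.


Predictor: always-taken
Correct predictions = 174
Accuracy = 174 / 201 * 100 = 86.6%

86.6


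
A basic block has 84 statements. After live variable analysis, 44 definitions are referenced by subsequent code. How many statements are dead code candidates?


Dead code = total statements - live definitions
= 84 - 44 = 40

40


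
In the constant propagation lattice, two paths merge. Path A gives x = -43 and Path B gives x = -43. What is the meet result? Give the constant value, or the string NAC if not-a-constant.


Meet operation: if both paths give the same constant, result is that constant; if they differ, result is NAC (not-a-constant).
Path A: -43, Path B: -43 -> equal
Result: constant -> -43

-43


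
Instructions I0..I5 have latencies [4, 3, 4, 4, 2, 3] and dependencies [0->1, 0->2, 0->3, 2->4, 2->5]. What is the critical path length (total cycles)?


Compute longest path through dependency graph: dist(Ik) = max over predecessors of dist + latency(Ik).
dist(I0) = latency 4 = 4
dist(I1) = dist(I0) + 3 = 4 + 3 = 7
dist(I2) = dist(I0) + 4 = 4 + 4 = 8
dist(I3) = dist(I0) + 4 = 4 + 4 = 8
dist(I4) = dist(I2) + 2 = 8 + 2 = 10
dist(I5) = dist(I2) + 3 = 8 + 3 = 11
Critical path = max dist = 11

11


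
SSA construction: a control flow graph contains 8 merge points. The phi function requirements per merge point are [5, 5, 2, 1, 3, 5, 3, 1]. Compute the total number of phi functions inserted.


Total phi functions = sum of phi functions at each join node
= 5 + 5 + 2 + 1 + 3 + 5 + 3 + 1 = 25

25
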